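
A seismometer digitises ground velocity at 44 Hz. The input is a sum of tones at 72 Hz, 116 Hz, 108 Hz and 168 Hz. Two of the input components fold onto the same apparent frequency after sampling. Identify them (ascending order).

fs/2 = 22 Hz.
72 Hz mod fs = 28 Hz.
28 Hz > fs/2 = 22 Hz, folds to fs − 28 Hz = 16 Hz.
116 Hz mod fs = 28 Hz.
28 Hz > fs/2 = 22 Hz, folds to fs − 28 Hz = 16 Hz.
108 Hz mod fs = 20 Hz.
20 Hz ≤ fs/2 = 22 Hz, appears at 20 Hz.
168 Hz mod fs = 36 Hz.
36 Hz > fs/2 = 22 Hz, folds to fs − 36 Hz = 8 Hz.
72 Hz and 116 Hz both map to 16 Hz.

72 Hz, 116 Hz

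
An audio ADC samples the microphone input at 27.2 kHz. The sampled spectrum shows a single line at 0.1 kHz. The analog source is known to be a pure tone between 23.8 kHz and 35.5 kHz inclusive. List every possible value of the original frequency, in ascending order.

Frequencies that alias to 0.1 kHz are k·fs ± 0.1 kHz for integer k ≥ 0.
k=0: 0.1 kHz.
k=1: 27.1 kHz, 27.3 kHz.
k=2: 54.3 kHz, 54.5 kHz.
Within [23.8 kHz, 35.5 kHz]: 27.1 kHz, 27.3 kHz.

27.1 kHz, 27.3 kHz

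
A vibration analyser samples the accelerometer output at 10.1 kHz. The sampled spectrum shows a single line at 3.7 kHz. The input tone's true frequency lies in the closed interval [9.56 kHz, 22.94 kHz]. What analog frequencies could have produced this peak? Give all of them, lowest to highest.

Frequencies that alias to 3.7 kHz are k·fs ± 3.7 kHz for integer k ≥ 0.
k=0: 3.7 kHz.
k=1: 6.4 kHz, 13.8 kHz.
k=2: 16.5 kHz, 23.9 kHz.
k=3: 26.6 kHz, 34 kHz.
Within [9.56 kHz, 22.94 kHz]: 13.8 kHz, 16.5 kHz.

13.8 kHz, 16.5 kHz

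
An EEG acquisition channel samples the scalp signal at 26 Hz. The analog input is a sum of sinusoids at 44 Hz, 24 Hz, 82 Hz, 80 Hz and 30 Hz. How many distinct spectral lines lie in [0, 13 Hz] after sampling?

fs/2 = 13 Hz.
44 Hz mod fs = 18 Hz.
18 Hz > fs/2 = 13 Hz, folds to fs − 18 Hz = 8 Hz.
24 Hz > fs/2 = 13 Hz, folds to fs − 24 Hz = 2 Hz.
82 Hz mod fs = 4 Hz.
4 Hz ≤ fs/2 = 13 Hz, appears at 4 Hz.
80 Hz mod fs = 2 Hz.
2 Hz ≤ fs/2 = 13 Hz, appears at 2 Hz.
30 Hz mod fs = 4 Hz.
4 Hz ≤ fs/2 = 13 Hz, appears at 4 Hz.
Distinct values: {2 Hz, 4 Hz, 8 Hz} → 3.

3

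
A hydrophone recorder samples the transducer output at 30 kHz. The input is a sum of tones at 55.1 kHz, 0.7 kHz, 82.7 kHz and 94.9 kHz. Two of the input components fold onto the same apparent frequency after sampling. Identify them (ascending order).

55.1 kHz, 94.9 kHz

fs/2 = 15 kHz.
55.1 kHz mod fs = 25.1 kHz.
25.1 kHz > fs/2 = 15 kHz, folds to fs − 25.1 kHz = 4.9 kHz.
0.7 kHz ≤ fs/2 = 15 kHz, passes unchanged.
82.7 kHz mod fs = 22.7 kHz.
22.7 kHz > fs/2 = 15 kHz, folds to fs − 22.7 kHz = 7.3 kHz.
94.9 kHz mod fs = 4.9 kHz.
4.9 kHz ≤ fs/2 = 15 kHz, appears at 4.9 kHz.
55.1 kHz and 94.9 kHz both map to 4.9 kHz.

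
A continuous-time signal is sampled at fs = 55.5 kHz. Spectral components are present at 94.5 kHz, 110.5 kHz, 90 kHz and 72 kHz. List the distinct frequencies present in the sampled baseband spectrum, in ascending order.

fs/2 = 27.75 kHz.
94.5 kHz mod fs = 39 kHz.
39 kHz > fs/2 = 27.75 kHz, folds to fs − 39 kHz = 16.5 kHz.
110.5 kHz mod fs = 55 kHz.
55 kHz > fs/2 = 27.75 kHz, folds to fs − 55 kHz = 0.5 kHz.
90 kHz mod fs = 34.5 kHz.
34.5 kHz > fs/2 = 27.75 kHz, folds to fs − 34.5 kHz = 21 kHz.
72 kHz mod fs = 16.5 kHz.
16.5 kHz ≤ fs/2 = 27.75 kHz, appears at 16.5 kHz.
Distinct values: {0.5 kHz, 16.5 kHz, 21 kHz}.

0.5 kHz, 16.5 kHz, 21 kHz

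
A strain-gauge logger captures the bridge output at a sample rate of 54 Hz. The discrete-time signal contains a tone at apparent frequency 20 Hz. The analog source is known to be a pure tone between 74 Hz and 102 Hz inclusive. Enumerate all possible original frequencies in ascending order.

74 Hz, 88 Hz

Frequencies that alias to 20 Hz are k·fs ± 20 Hz for integer k ≥ 0.
k=0: 20 Hz.
k=1: 34 Hz, 74 Hz.
k=2: 88 Hz, 128 Hz.
k=3: 142 Hz, 182 Hz.
Within [74 Hz, 102 Hz]: 74 Hz, 88 Hz.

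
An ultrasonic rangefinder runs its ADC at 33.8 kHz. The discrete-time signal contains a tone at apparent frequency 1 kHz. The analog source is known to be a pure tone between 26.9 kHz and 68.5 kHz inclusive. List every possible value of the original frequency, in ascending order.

32.8 kHz, 34.8 kHz, 66.6 kHz

Frequencies that alias to 1 kHz are k·fs ± 1 kHz for integer k ≥ 0.
k=0: 1 kHz.
k=1: 32.8 kHz, 34.8 kHz.
k=2: 66.6 kHz, 68.6 kHz.
k=3: 100.4 kHz, 102.4 kHz.
Within [26.9 kHz, 68.5 kHz]: 32.8 kHz, 34.8 kHz, 66.6 kHz.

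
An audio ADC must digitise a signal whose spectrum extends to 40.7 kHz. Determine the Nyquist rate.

81.4 kHz

Nyquist rate = 2 × 40.7 kHz = 81.4 kHz.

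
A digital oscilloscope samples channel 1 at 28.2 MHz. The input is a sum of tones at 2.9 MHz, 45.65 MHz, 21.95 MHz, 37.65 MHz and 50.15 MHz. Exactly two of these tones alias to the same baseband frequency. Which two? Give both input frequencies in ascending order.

21.95 MHz, 50.15 MHz

fs/2 = 14.1 MHz.
2.9 MHz ≤ fs/2 = 14.1 MHz, passes unchanged.
45.65 MHz mod fs = 17.45 MHz.
17.45 MHz > fs/2 = 14.1 MHz, folds to fs − 17.45 MHz = 10.75 MHz.
21.95 MHz > fs/2 = 14.1 MHz, folds to fs − 21.95 MHz = 6.25 MHz.
37.65 MHz mod fs = 9.45 MHz.
9.45 MHz ≤ fs/2 = 14.1 MHz, appears at 9.45 MHz.
50.15 MHz mod fs = 21.95 MHz.
21.95 MHz > fs/2 = 14.1 MHz, folds to fs − 21.95 MHz = 6.25 MHz.
21.95 MHz and 50.15 MHz both map to 6.25 MHz.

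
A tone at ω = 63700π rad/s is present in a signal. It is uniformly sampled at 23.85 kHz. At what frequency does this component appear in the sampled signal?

8 kHz

ω = 63700π rad/s → f = ω/(2π) = 31850 Hz = 31.85 kHz.
31.85 kHz mod fs = 8 kHz.
8 kHz ≤ fs/2 = 11.925 kHz, appears at 8 kHz.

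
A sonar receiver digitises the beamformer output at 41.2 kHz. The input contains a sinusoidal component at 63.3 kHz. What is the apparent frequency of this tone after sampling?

63.3 kHz mod fs = 22.1 kHz.
22.1 kHz > fs/2 = 20.6 kHz, folds to fs − 22.1 kHz = 19.1 kHz.

19.1 kHz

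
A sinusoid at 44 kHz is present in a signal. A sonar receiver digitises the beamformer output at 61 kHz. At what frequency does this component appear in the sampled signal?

44 kHz > fs/2 = 30.5 kHz, folds to fs − 44 kHz = 17 kHz.

17 kHz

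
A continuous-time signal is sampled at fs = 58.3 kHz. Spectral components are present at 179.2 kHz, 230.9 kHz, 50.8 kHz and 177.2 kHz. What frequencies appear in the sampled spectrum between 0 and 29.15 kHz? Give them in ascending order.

2.3 kHz, 4.3 kHz, 7.5 kHz

fs/2 = 29.15 kHz.
179.2 kHz mod fs = 4.3 kHz.
4.3 kHz ≤ fs/2 = 29.15 kHz, appears at 4.3 kHz.
230.9 kHz mod fs = 56 kHz.
56 kHz > fs/2 = 29.15 kHz, folds to fs − 56 kHz = 2.3 kHz.
50.8 kHz > fs/2 = 29.15 kHz, folds to fs − 50.8 kHz = 7.5 kHz.
177.2 kHz mod fs = 2.3 kHz.
2.3 kHz ≤ fs/2 = 29.15 kHz, appears at 2.3 kHz.
Distinct values: {2.3 kHz, 4.3 kHz, 7.5 kHz}.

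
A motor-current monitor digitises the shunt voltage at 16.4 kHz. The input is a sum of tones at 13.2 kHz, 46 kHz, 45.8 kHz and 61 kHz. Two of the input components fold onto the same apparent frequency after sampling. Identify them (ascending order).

fs/2 = 8.2 kHz.
13.2 kHz > fs/2 = 8.2 kHz, folds to fs − 13.2 kHz = 3.2 kHz.
46 kHz mod fs = 13.2 kHz.
13.2 kHz > fs/2 = 8.2 kHz, folds to fs − 13.2 kHz = 3.2 kHz.
45.8 kHz mod fs = 13 kHz.
13 kHz > fs/2 = 8.2 kHz, folds to fs − 13 kHz = 3.4 kHz.
61 kHz mod fs = 11.8 kHz.
11.8 kHz > fs/2 = 8.2 kHz, folds to fs − 11.8 kHz = 4.6 kHz.
13.2 kHz and 46 kHz both map to 3.2 kHz.

13.2 kHz, 46 kHz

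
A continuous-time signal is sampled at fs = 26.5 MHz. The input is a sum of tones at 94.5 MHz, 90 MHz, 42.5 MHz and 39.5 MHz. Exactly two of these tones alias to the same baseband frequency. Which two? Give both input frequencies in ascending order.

fs/2 = 13.25 MHz.
94.5 MHz mod fs = 15 MHz.
15 MHz > fs/2 = 13.25 MHz, folds to fs − 15 MHz = 11.5 MHz.
90 MHz mod fs = 10.5 MHz.
10.5 MHz ≤ fs/2 = 13.25 MHz, appears at 10.5 MHz.
42.5 MHz mod fs = 16 MHz.
16 MHz > fs/2 = 13.25 MHz, folds to fs − 16 MHz = 10.5 MHz.
39.5 MHz mod fs = 13 MHz.
13 MHz ≤ fs/2 = 13.25 MHz, appears at 13 MHz.
42.5 MHz and 90 MHz both map to 10.5 MHz.

42.5 MHz, 90 MHz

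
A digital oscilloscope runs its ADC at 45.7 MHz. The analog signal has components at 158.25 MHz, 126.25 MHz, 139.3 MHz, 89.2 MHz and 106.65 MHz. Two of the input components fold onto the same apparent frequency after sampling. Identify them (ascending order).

fs/2 = 22.85 MHz.
158.25 MHz mod fs = 21.15 MHz.
21.15 MHz ≤ fs/2 = 22.85 MHz, appears at 21.15 MHz.
126.25 MHz mod fs = 34.85 MHz.
34.85 MHz > fs/2 = 22.85 MHz, folds to fs − 34.85 MHz = 10.85 MHz.
139.3 MHz mod fs = 2.2 MHz.
2.2 MHz ≤ fs/2 = 22.85 MHz, appears at 2.2 MHz.
89.2 MHz mod fs = 43.5 MHz.
43.5 MHz > fs/2 = 22.85 MHz, folds to fs − 43.5 MHz = 2.2 MHz.
106.65 MHz mod fs = 15.25 MHz.
15.25 MHz ≤ fs/2 = 22.85 MHz, appears at 15.25 MHz.
89.2 MHz and 139.3 MHz both map to 2.2 MHz.

89.2 MHz, 139.3 MHz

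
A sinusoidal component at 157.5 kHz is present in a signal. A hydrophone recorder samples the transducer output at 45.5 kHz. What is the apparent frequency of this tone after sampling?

157.5 kHz mod fs = 21 kHz.
21 kHz ≤ fs/2 = 22.75 kHz, appears at 21 kHz.

21 kHz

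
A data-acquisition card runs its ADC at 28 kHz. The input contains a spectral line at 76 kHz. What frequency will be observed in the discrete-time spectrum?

8 kHz

76 kHz mod fs = 20 kHz.
20 kHz > fs/2 = 14 kHz, folds to fs − 20 kHz = 8 kHz.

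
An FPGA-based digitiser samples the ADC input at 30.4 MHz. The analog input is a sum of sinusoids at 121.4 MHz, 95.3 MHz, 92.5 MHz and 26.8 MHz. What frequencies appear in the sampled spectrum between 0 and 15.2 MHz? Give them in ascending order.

0.2 MHz, 1.3 MHz, 3.6 MHz, 4.1 MHz

fs/2 = 15.2 MHz.
121.4 MHz mod fs = 30.2 MHz.
30.2 MHz > fs/2 = 15.2 MHz, folds to fs − 30.2 MHz = 0.2 MHz.
95.3 MHz mod fs = 4.1 MHz.
4.1 MHz ≤ fs/2 = 15.2 MHz, appears at 4.1 MHz.
92.5 MHz mod fs = 1.3 MHz.
1.3 MHz ≤ fs/2 = 15.2 MHz, appears at 1.3 MHz.
26.8 MHz > fs/2 = 15.2 MHz, folds to fs − 26.8 MHz = 3.6 MHz.
Distinct values: {0.2 MHz, 1.3 MHz, 3.6 MHz, 4.1 MHz}.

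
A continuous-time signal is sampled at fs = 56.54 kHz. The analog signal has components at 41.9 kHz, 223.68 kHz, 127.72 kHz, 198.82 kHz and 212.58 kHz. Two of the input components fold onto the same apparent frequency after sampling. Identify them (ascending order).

fs/2 = 28.27 kHz.
41.9 kHz > fs/2 = 28.27 kHz, folds to fs − 41.9 kHz = 14.64 kHz.
223.68 kHz mod fs = 54.06 kHz.
54.06 kHz > fs/2 = 28.27 kHz, folds to fs − 54.06 kHz = 2.48 kHz.
127.72 kHz mod fs = 14.64 kHz.
14.64 kHz ≤ fs/2 = 28.27 kHz, appears at 14.64 kHz.
198.82 kHz mod fs = 29.2 kHz.
29.2 kHz > fs/2 = 28.27 kHz, folds to fs − 29.2 kHz = 27.34 kHz.
212.58 kHz mod fs = 42.96 kHz.
42.96 kHz > fs/2 = 28.27 kHz, folds to fs − 42.96 kHz = 13.58 kHz.
41.9 kHz and 127.72 kHz both map to 14.64 kHz.

41.9 kHz, 127.72 kHz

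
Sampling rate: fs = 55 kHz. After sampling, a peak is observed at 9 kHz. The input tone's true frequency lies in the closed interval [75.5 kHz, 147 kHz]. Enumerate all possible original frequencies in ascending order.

Frequencies that alias to 9 kHz are k·fs ± 9 kHz for integer k ≥ 0.
k=0: 9 kHz.
k=1: 46 kHz, 64 kHz.
k=2: 101 kHz, 119 kHz.
k=3: 156 kHz, 174 kHz.
Within [75.5 kHz, 147 kHz]: 101 kHz, 119 kHz.

101 kHz, 119 kHz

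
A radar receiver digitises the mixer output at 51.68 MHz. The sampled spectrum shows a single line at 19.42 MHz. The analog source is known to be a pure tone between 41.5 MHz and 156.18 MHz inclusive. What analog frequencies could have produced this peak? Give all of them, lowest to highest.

Frequencies that alias to 19.42 MHz are k·fs ± 19.42 MHz for integer k ≥ 0.
k=0: 19.42 MHz.
k=1: 32.26 MHz, 71.1 MHz.
k=2: 83.94 MHz, 122.78 MHz.
k=3: 135.62 MHz, 174.46 MHz.
k=4: 187.3 MHz, 226.14 MHz.
Within [41.5 MHz, 156.18 MHz]: 71.1 MHz, 83.94 MHz, 122.78 MHz, 135.62 MHz.

71.1 MHz, 83.94 MHz, 122.78 MHz, 135.62 MHz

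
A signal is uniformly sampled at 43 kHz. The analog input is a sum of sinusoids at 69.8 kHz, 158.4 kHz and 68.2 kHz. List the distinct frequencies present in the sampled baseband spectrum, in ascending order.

fs/2 = 21.5 kHz.
69.8 kHz mod fs = 26.8 kHz.
26.8 kHz > fs/2 = 21.5 kHz, folds to fs − 26.8 kHz = 16.2 kHz.
158.4 kHz mod fs = 29.4 kHz.
29.4 kHz > fs/2 = 21.5 kHz, folds to fs − 29.4 kHz = 13.6 kHz.
68.2 kHz mod fs = 25.2 kHz.
25.2 kHz > fs/2 = 21.5 kHz, folds to fs − 25.2 kHz = 17.8 kHz.
Distinct values: {13.6 kHz, 16.2 kHz, 17.8 kHz}.

13.6 kHz, 16.2 kHz, 17.8 kHz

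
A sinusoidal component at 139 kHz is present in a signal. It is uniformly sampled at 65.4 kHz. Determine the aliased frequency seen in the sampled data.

8.2 kHz

139 kHz mod fs = 8.2 kHz.
8.2 kHz ≤ fs/2 = 32.7 kHz, appears at 8.2 kHz.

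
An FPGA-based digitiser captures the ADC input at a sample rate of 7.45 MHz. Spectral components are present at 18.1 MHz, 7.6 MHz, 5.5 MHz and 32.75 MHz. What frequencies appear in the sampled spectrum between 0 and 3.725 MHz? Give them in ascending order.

0.15 MHz, 1.95 MHz, 2.95 MHz, 3.2 MHz

fs/2 = 3.725 MHz.
18.1 MHz mod fs = 3.2 MHz.
3.2 MHz ≤ fs/2 = 3.725 MHz, appears at 3.2 MHz.
7.6 MHz mod fs = 0.15 MHz.
0.15 MHz ≤ fs/2 = 3.725 MHz, appears at 0.15 MHz.
5.5 MHz > fs/2 = 3.725 MHz, folds to fs − 5.5 MHz = 1.95 MHz.
32.75 MHz mod fs = 2.95 MHz.
2.95 MHz ≤ fs/2 = 3.725 MHz, appears at 2.95 MHz.
Distinct values: {0.15 MHz, 1.95 MHz, 2.95 MHz, 3.2 MHz}.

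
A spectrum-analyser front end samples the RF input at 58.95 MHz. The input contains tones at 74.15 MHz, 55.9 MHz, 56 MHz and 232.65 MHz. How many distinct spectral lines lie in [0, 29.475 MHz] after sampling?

4

fs/2 = 29.475 MHz.
74.15 MHz mod fs = 15.2 MHz.
15.2 MHz ≤ fs/2 = 29.475 MHz, appears at 15.2 MHz.
55.9 MHz > fs/2 = 29.475 MHz, folds to fs − 55.9 MHz = 3.05 MHz.
56 MHz > fs/2 = 29.475 MHz, folds to fs − 56 MHz = 2.95 MHz.
232.65 MHz mod fs = 55.8 MHz.
55.8 MHz > fs/2 = 29.475 MHz, folds to fs − 55.8 MHz = 3.15 MHz.
Distinct values: {2.95 MHz, 3.05 MHz, 3.15 MHz, 15.2 MHz} → 4.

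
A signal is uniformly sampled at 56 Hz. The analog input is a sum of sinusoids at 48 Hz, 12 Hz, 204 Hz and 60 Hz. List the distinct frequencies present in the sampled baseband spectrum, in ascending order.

4 Hz, 8 Hz, 12 Hz, 20 Hz

fs/2 = 28 Hz.
48 Hz > fs/2 = 28 Hz, folds to fs − 48 Hz = 8 Hz.
12 Hz ≤ fs/2 = 28 Hz, passes unchanged.
204 Hz mod fs = 36 Hz.
36 Hz > fs/2 = 28 Hz, folds to fs − 36 Hz = 20 Hz.
60 Hz mod fs = 4 Hz.
4 Hz ≤ fs/2 = 28 Hz, appears at 4 Hz.
Distinct values: {4 Hz, 8 Hz, 12 Hz, 20 Hz}.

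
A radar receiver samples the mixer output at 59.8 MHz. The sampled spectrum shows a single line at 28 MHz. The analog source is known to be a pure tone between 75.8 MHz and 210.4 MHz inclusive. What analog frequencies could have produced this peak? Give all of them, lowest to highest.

Frequencies that alias to 28 MHz are k·fs ± 28 MHz for integer k ≥ 0.
k=0: 28 MHz.
k=1: 31.8 MHz, 87.8 MHz.
k=2: 91.6 MHz, 147.6 MHz.
k=3: 151.4 MHz, 207.4 MHz.
k=4: 211.2 MHz, 267.2 MHz.
Within [75.8 MHz, 210.4 MHz]: 87.8 MHz, 91.6 MHz, 147.6 MHz, 151.4 MHz, 207.4 MHz.

87.8 MHz, 91.6 MHz, 147.6 MHz, 151.4 MHz, 207.4 MHz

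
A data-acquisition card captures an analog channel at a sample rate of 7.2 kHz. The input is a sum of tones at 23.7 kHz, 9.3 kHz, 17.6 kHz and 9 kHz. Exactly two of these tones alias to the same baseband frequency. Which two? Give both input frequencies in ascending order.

9.3 kHz, 23.7 kHz

fs/2 = 3.6 kHz.
23.7 kHz mod fs = 2.1 kHz.
2.1 kHz ≤ fs/2 = 3.6 kHz, appears at 2.1 kHz.
9.3 kHz mod fs = 2.1 kHz.
2.1 kHz ≤ fs/2 = 3.6 kHz, appears at 2.1 kHz.
17.6 kHz mod fs = 3.2 kHz.
3.2 kHz ≤ fs/2 = 3.6 kHz, appears at 3.2 kHz.
9 kHz mod fs = 1.8 kHz.
1.8 kHz ≤ fs/2 = 3.6 kHz, appears at 1.8 kHz.
9.3 kHz and 23.7 kHz both map to 2.1 kHz.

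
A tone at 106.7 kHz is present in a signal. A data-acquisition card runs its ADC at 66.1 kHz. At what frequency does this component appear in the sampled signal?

25.5 kHz

106.7 kHz mod fs = 40.6 kHz.
40.6 kHz > fs/2 = 33.05 kHz, folds to fs − 40.6 kHz = 25.5 kHz.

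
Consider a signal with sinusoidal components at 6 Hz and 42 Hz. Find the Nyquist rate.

Highest-frequency component: 42 Hz.
Nyquist rate = 2 × 42 Hz = 84 Hz.

84 Hz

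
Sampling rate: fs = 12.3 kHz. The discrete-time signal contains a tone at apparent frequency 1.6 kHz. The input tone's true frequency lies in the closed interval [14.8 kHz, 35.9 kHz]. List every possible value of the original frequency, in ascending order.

23 kHz, 26.2 kHz, 35.3 kHz

Frequencies that alias to 1.6 kHz are k·fs ± 1.6 kHz for integer k ≥ 0.
k=0: 1.6 kHz.
k=1: 10.7 kHz, 13.9 kHz.
k=2: 23 kHz, 26.2 kHz.
k=3: 35.3 kHz, 38.5 kHz.
k=4: 47.6 kHz, 50.8 kHz.
Within [14.8 kHz, 35.9 kHz]: 23 kHz, 26.2 kHz, 35.3 kHz.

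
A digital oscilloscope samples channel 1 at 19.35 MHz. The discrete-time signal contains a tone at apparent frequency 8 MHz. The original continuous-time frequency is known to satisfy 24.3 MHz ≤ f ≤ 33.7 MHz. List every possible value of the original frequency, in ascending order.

Frequencies that alias to 8 MHz are k·fs ± 8 MHz for integer k ≥ 0.
k=0: 8 MHz.
k=1: 11.35 MHz, 27.35 MHz.
k=2: 30.7 MHz, 46.7 MHz.
k=3: 50.05 MHz, 66.05 MHz.
Within [24.3 MHz, 33.7 MHz]: 27.35 MHz, 30.7 MHz.

27.35 MHz, 30.7 MHz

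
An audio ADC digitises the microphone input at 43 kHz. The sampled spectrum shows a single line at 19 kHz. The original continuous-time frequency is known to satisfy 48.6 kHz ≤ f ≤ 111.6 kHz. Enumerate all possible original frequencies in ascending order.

62 kHz, 67 kHz, 105 kHz, 110 kHz

Frequencies that alias to 19 kHz are k·fs ± 19 kHz for integer k ≥ 0.
k=0: 19 kHz.
k=1: 24 kHz, 62 kHz.
k=2: 67 kHz, 105 kHz.
k=3: 110 kHz, 148 kHz.
k=4: 153 kHz, 191 kHz.
Within [48.6 kHz, 111.6 kHz]: 62 kHz, 67 kHz, 105 kHz, 110 kHz.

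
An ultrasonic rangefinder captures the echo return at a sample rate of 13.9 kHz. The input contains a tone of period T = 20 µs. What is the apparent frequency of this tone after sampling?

T = 20 µs → f = 1/T = 50 kHz.
50 kHz mod fs = 8.3 kHz.
8.3 kHz > fs/2 = 6.95 kHz, folds to fs − 8.3 kHz = 5.6 kHz.

5.6 kHz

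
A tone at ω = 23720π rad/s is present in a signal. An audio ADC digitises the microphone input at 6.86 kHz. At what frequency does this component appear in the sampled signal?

ω = 23720π rad/s → f = ω/(2π) = 11860 Hz = 11.86 kHz.
11.86 kHz mod fs = 5 kHz.
5 kHz > fs/2 = 3.43 kHz, folds to fs − 5 kHz = 1.86 kHz.

1.86 kHz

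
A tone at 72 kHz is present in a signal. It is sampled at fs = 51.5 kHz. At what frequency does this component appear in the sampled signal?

20.5 kHz

72 kHz mod fs = 20.5 kHz.
20.5 kHz ≤ fs/2 = 25.75 kHz, appears at 20.5 kHz.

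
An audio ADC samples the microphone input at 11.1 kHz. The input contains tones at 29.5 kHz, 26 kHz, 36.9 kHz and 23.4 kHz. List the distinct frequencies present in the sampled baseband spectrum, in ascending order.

1.2 kHz, 3.6 kHz, 3.8 kHz

fs/2 = 5.55 kHz.
29.5 kHz mod fs = 7.3 kHz.
7.3 kHz > fs/2 = 5.55 kHz, folds to fs − 7.3 kHz = 3.8 kHz.
26 kHz mod fs = 3.8 kHz.
3.8 kHz ≤ fs/2 = 5.55 kHz, appears at 3.8 kHz.
36.9 kHz mod fs = 3.6 kHz.
3.6 kHz ≤ fs/2 = 5.55 kHz, appears at 3.6 kHz.
23.4 kHz mod fs = 1.2 kHz.
1.2 kHz ≤ fs/2 = 5.55 kHz, appears at 1.2 kHz.
Distinct values: {1.2 kHz, 3.6 kHz, 3.8 kHz}.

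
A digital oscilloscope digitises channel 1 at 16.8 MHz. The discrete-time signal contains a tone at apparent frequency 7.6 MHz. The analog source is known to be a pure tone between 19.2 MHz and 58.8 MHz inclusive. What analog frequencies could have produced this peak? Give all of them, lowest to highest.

24.4 MHz, 26 MHz, 41.2 MHz, 42.8 MHz, 58 MHz

Frequencies that alias to 7.6 MHz are k·fs ± 7.6 MHz for integer k ≥ 0.
k=0: 7.6 MHz.
k=1: 9.2 MHz, 24.4 MHz.
k=2: 26 MHz, 41.2 MHz.
k=3: 42.8 MHz, 58 MHz.
k=4: 59.6 MHz, 74.8 MHz.
Within [19.2 MHz, 58.8 MHz]: 24.4 MHz, 26 MHz, 41.2 MHz, 42.8 MHz, 58 MHz.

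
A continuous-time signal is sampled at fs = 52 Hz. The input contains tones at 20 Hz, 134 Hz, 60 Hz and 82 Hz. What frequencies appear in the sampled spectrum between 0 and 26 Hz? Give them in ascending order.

8 Hz, 20 Hz, 22 Hz

fs/2 = 26 Hz.
20 Hz ≤ fs/2 = 26 Hz, passes unchanged.
134 Hz mod fs = 30 Hz.
30 Hz > fs/2 = 26 Hz, folds to fs − 30 Hz = 22 Hz.
60 Hz mod fs = 8 Hz.
8 Hz ≤ fs/2 = 26 Hz, appears at 8 Hz.
82 Hz mod fs = 30 Hz.
30 Hz > fs/2 = 26 Hz, folds to fs − 30 Hz = 22 Hz.
Distinct values: {8 Hz, 20 Hz, 22 Hz}.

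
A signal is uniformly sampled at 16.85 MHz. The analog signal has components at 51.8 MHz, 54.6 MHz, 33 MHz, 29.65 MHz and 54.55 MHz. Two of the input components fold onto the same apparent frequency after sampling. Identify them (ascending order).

fs/2 = 8.425 MHz.
51.8 MHz mod fs = 1.25 MHz.
1.25 MHz ≤ fs/2 = 8.425 MHz, appears at 1.25 MHz.
54.6 MHz mod fs = 4.05 MHz.
4.05 MHz ≤ fs/2 = 8.425 MHz, appears at 4.05 MHz.
33 MHz mod fs = 16.15 MHz.
16.15 MHz > fs/2 = 8.425 MHz, folds to fs − 16.15 MHz = 0.7 MHz.
29.65 MHz mod fs = 12.8 MHz.
12.8 MHz > fs/2 = 8.425 MHz, folds to fs − 12.8 MHz = 4.05 MHz.
54.55 MHz mod fs = 4 MHz.
4 MHz ≤ fs/2 = 8.425 MHz, appears at 4 MHz.
29.65 MHz and 54.6 MHz both map to 4.05 MHz.

29.65 MHz, 54.6 MHz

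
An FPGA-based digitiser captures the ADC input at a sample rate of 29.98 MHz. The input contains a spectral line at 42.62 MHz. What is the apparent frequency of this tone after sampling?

42.62 MHz mod fs = 12.64 MHz.
12.64 MHz ≤ fs/2 = 14.99 MHz, appears at 12.64 MHz.

12.64 MHz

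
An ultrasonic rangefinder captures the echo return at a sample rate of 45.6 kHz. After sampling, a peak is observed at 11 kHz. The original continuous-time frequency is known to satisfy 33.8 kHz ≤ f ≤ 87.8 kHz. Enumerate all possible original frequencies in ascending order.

34.6 kHz, 56.6 kHz, 80.2 kHz

Frequencies that alias to 11 kHz are k·fs ± 11 kHz for integer k ≥ 0.
k=0: 11 kHz.
k=1: 34.6 kHz, 56.6 kHz.
k=2: 80.2 kHz, 102.2 kHz.
k=3: 125.8 kHz, 147.8 kHz.
Within [33.8 kHz, 87.8 kHz]: 34.6 kHz, 56.6 kHz, 80.2 kHz.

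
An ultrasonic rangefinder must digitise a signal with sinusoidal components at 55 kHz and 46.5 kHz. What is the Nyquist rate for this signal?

110 kHz

Highest-frequency component: 55 kHz.
Nyquist rate = 2 × 55 kHz = 110 kHz.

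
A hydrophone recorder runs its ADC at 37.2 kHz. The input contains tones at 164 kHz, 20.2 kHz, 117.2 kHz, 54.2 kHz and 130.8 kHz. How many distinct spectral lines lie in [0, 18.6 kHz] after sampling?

fs/2 = 18.6 kHz.
164 kHz mod fs = 15.2 kHz.
15.2 kHz ≤ fs/2 = 18.6 kHz, appears at 15.2 kHz.
20.2 kHz > fs/2 = 18.6 kHz, folds to fs − 20.2 kHz = 17 kHz.
117.2 kHz mod fs = 5.6 kHz.
5.6 kHz ≤ fs/2 = 18.6 kHz, appears at 5.6 kHz.
54.2 kHz mod fs = 17 kHz.
17 kHz ≤ fs/2 = 18.6 kHz, appears at 17 kHz.
130.8 kHz mod fs = 19.2 kHz.
19.2 kHz > fs/2 = 18.6 kHz, folds to fs − 19.2 kHz = 18 kHz.
Distinct values: {5.6 kHz, 15.2 kHz, 17 kHz, 18 kHz} → 4.

4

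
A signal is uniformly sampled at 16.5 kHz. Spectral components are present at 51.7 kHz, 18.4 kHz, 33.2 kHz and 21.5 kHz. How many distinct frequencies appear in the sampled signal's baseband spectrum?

4

fs/2 = 8.25 kHz.
51.7 kHz mod fs = 2.2 kHz.
2.2 kHz ≤ fs/2 = 8.25 kHz, appears at 2.2 kHz.
18.4 kHz mod fs = 1.9 kHz.
1.9 kHz ≤ fs/2 = 8.25 kHz, appears at 1.9 kHz.
33.2 kHz mod fs = 0.2 kHz.
0.2 kHz ≤ fs/2 = 8.25 kHz, appears at 0.2 kHz.
21.5 kHz mod fs = 5 kHz.
5 kHz ≤ fs/2 = 8.25 kHz, appears at 5 kHz.
Distinct values: {0.2 kHz, 1.9 kHz, 2.2 kHz, 5 kHz} → 4.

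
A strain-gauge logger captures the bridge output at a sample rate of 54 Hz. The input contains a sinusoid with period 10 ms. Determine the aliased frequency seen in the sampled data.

8 Hz

T = 10 ms → f = 1/T = 100 Hz.
100 Hz mod fs = 46 Hz.
46 Hz > fs/2 = 27 Hz, folds to fs − 46 Hz = 8 Hz.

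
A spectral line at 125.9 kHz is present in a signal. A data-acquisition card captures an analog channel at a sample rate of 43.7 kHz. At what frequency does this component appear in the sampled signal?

5.2 kHz

125.9 kHz mod fs = 38.5 kHz.
38.5 kHz > fs/2 = 21.85 kHz, folds to fs − 38.5 kHz = 5.2 kHz.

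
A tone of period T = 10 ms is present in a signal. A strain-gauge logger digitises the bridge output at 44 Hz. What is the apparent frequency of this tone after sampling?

12 Hz

T = 10 ms → f = 1/T = 100 Hz.
100 Hz mod fs = 12 Hz.
12 Hz ≤ fs/2 = 22 Hz, appears at 12 Hz.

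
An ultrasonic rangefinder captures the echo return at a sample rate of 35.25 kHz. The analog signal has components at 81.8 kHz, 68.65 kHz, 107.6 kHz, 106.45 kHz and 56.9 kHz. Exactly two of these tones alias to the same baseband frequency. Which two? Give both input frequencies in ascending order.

68.65 kHz, 107.6 kHz

fs/2 = 17.625 kHz.
81.8 kHz mod fs = 11.3 kHz.
11.3 kHz ≤ fs/2 = 17.625 kHz, appears at 11.3 kHz.
68.65 kHz mod fs = 33.4 kHz.
33.4 kHz > fs/2 = 17.625 kHz, folds to fs − 33.4 kHz = 1.85 kHz.
107.6 kHz mod fs = 1.85 kHz.
1.85 kHz ≤ fs/2 = 17.625 kHz, appears at 1.85 kHz.
106.45 kHz mod fs = 0.7 kHz.
0.7 kHz ≤ fs/2 = 17.625 kHz, appears at 0.7 kHz.
56.9 kHz mod fs = 21.65 kHz.
21.65 kHz > fs/2 = 17.625 kHz, folds to fs − 21.65 kHz = 13.6 kHz.
68.65 kHz and 107.6 kHz both map to 1.85 kHz.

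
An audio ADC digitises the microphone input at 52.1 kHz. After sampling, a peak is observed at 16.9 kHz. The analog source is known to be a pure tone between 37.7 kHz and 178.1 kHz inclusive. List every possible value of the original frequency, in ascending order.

69 kHz, 87.3 kHz, 121.1 kHz, 139.4 kHz, 173.2 kHz

Frequencies that alias to 16.9 kHz are k·fs ± 16.9 kHz for integer k ≥ 0.
k=0: 16.9 kHz.
k=1: 35.2 kHz, 69 kHz.
k=2: 87.3 kHz, 121.1 kHz.
k=3: 139.4 kHz, 173.2 kHz.
k=4: 191.5 kHz, 225.3 kHz.
Within [37.7 kHz, 178.1 kHz]: 69 kHz, 87.3 kHz, 121.1 kHz, 139.4 kHz, 173.2 kHz.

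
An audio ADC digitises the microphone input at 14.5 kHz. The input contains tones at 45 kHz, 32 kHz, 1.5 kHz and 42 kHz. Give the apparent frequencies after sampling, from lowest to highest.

fs/2 = 7.25 kHz.
45 kHz mod fs = 1.5 kHz.
1.5 kHz ≤ fs/2 = 7.25 kHz, appears at 1.5 kHz.
32 kHz mod fs = 3 kHz.
3 kHz ≤ fs/2 = 7.25 kHz, appears at 3 kHz.
1.5 kHz ≤ fs/2 = 7.25 kHz, passes unchanged.
42 kHz mod fs = 13 kHz.
13 kHz > fs/2 = 7.25 kHz, folds to fs − 13 kHz = 1.5 kHz.
Distinct values: {1.5 kHz, 3 kHz}.

1.5 kHz, 3 kHz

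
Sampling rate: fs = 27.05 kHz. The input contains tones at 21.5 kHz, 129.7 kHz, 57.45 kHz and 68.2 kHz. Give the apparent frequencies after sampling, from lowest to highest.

fs/2 = 13.525 kHz.
21.5 kHz > fs/2 = 13.525 kHz, folds to fs − 21.5 kHz = 5.55 kHz.
129.7 kHz mod fs = 21.5 kHz.
21.5 kHz > fs/2 = 13.525 kHz, folds to fs − 21.5 kHz = 5.55 kHz.
57.45 kHz mod fs = 3.35 kHz.
3.35 kHz ≤ fs/2 = 13.525 kHz, appears at 3.35 kHz.
68.2 kHz mod fs = 14.1 kHz.
14.1 kHz > fs/2 = 13.525 kHz, folds to fs − 14.1 kHz = 12.95 kHz.
Distinct values: {3.35 kHz, 5.55 kHz, 12.95 kHz}.

3.35 kHz, 5.55 kHz, 12.95 kHz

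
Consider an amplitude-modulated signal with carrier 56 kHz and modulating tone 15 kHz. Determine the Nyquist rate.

AM sidebands sit at fc ± fm = 41 kHz and 71 kHz.
Highest-frequency component: 71 kHz.
Nyquist rate = 2 × 71 kHz = 142 kHz.

142 kHz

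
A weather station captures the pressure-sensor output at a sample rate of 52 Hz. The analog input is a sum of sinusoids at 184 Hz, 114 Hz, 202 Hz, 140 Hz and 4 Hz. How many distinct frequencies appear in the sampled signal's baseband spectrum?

fs/2 = 26 Hz.
184 Hz mod fs = 28 Hz.
28 Hz > fs/2 = 26 Hz, folds to fs − 28 Hz = 24 Hz.
114 Hz mod fs = 10 Hz.
10 Hz ≤ fs/2 = 26 Hz, appears at 10 Hz.
202 Hz mod fs = 46 Hz.
46 Hz > fs/2 = 26 Hz, folds to fs − 46 Hz = 6 Hz.
140 Hz mod fs = 36 Hz.
36 Hz > fs/2 = 26 Hz, folds to fs − 36 Hz = 16 Hz.
4 Hz ≤ fs/2 = 26 Hz, passes unchanged.
Distinct values: {4 Hz, 6 Hz, 10 Hz, 16 Hz, 24 Hz} → 5.

5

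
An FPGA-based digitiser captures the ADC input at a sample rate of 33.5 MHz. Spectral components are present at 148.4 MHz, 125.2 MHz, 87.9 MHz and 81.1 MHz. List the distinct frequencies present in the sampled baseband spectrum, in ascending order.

8.8 MHz, 12.6 MHz, 14.1 MHz, 14.4 MHz

fs/2 = 16.75 MHz.
148.4 MHz mod fs = 14.4 MHz.
14.4 MHz ≤ fs/2 = 16.75 MHz, appears at 14.4 MHz.
125.2 MHz mod fs = 24.7 MHz.
24.7 MHz > fs/2 = 16.75 MHz, folds to fs − 24.7 MHz = 8.8 MHz.
87.9 MHz mod fs = 20.9 MHz.
20.9 MHz > fs/2 = 16.75 MHz, folds to fs − 20.9 MHz = 12.6 MHz.
81.1 MHz mod fs = 14.1 MHz.
14.1 MHz ≤ fs/2 = 16.75 MHz, appears at 14.1 MHz.
Distinct values: {8.8 MHz, 12.6 MHz, 14.1 MHz, 14.4 MHz}.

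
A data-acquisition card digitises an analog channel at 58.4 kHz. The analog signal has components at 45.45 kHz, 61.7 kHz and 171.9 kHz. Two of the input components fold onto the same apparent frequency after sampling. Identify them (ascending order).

61.7 kHz, 171.9 kHz

fs/2 = 29.2 kHz.
45.45 kHz > fs/2 = 29.2 kHz, folds to fs − 45.45 kHz = 12.95 kHz.
61.7 kHz mod fs = 3.3 kHz.
3.3 kHz ≤ fs/2 = 29.2 kHz, appears at 3.3 kHz.
171.9 kHz mod fs = 55.1 kHz.
55.1 kHz > fs/2 = 29.2 kHz, folds to fs − 55.1 kHz = 3.3 kHz.
61.7 kHz and 171.9 kHz both map to 3.3 kHz.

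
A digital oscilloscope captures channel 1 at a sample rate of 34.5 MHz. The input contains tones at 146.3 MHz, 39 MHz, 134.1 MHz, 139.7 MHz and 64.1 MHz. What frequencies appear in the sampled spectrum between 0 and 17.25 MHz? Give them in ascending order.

fs/2 = 17.25 MHz.
146.3 MHz mod fs = 8.3 MHz.
8.3 MHz ≤ fs/2 = 17.25 MHz, appears at 8.3 MHz.
39 MHz mod fs = 4.5 MHz.
4.5 MHz ≤ fs/2 = 17.25 MHz, appears at 4.5 MHz.
134.1 MHz mod fs = 30.6 MHz.
30.6 MHz > fs/2 = 17.25 MHz, folds to fs − 30.6 MHz = 3.9 MHz.
139.7 MHz mod fs = 1.7 MHz.
1.7 MHz ≤ fs/2 = 17.25 MHz, appears at 1.7 MHz.
64.1 MHz mod fs = 29.6 MHz.
29.6 MHz > fs/2 = 17.25 MHz, folds to fs − 29.6 MHz = 4.9 MHz.
Distinct values: {1.7 MHz, 3.9 MHz, 4.5 MHz, 4.9 MHz, 8.3 MHz}.

1.7 MHz, 3.9 MHz, 4.5 MHz, 4.9 MHz, 8.3 MHz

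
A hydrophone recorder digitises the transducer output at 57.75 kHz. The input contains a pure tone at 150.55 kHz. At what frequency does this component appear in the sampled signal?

22.7 kHz

150.55 kHz mod fs = 35.05 kHz.
35.05 kHz > fs/2 = 28.875 kHz, folds to fs − 35.05 kHz = 22.7 kHz.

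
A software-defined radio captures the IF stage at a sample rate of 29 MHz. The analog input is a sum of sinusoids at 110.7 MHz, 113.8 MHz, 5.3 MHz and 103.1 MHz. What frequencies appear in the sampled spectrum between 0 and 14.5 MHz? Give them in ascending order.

2.2 MHz, 5.3 MHz, 12.9 MHz

fs/2 = 14.5 MHz.
110.7 MHz mod fs = 23.7 MHz.
23.7 MHz > fs/2 = 14.5 MHz, folds to fs − 23.7 MHz = 5.3 MHz.
113.8 MHz mod fs = 26.8 MHz.
26.8 MHz > fs/2 = 14.5 MHz, folds to fs − 26.8 MHz = 2.2 MHz.
5.3 MHz ≤ fs/2 = 14.5 MHz, passes unchanged.
103.1 MHz mod fs = 16.1 MHz.
16.1 MHz > fs/2 = 14.5 MHz, folds to fs − 16.1 MHz = 12.9 MHz.
Distinct values: {2.2 MHz, 5.3 MHz, 12.9 MHz}.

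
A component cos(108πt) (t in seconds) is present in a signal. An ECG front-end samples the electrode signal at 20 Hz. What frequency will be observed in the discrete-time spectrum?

ω = 108π rad/s → f = ω/(2π) = 54 Hz.
54 Hz mod fs = 14 Hz.
14 Hz > fs/2 = 10 Hz, folds to fs − 14 Hz = 6 Hz.

6 Hz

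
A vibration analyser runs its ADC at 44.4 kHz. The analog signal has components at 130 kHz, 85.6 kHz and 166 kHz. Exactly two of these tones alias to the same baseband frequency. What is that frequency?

3.2 kHz

fs/2 = 22.2 kHz.
130 kHz mod fs = 41.2 kHz.
41.2 kHz > fs/2 = 22.2 kHz, folds to fs − 41.2 kHz = 3.2 kHz.
85.6 kHz mod fs = 41.2 kHz.
41.2 kHz > fs/2 = 22.2 kHz, folds to fs − 41.2 kHz = 3.2 kHz.
166 kHz mod fs = 32.8 kHz.
32.8 kHz > fs/2 = 22.2 kHz, folds to fs − 32.8 kHz = 11.6 kHz.
85.6 kHz and 130 kHz both map to 3.2 kHz.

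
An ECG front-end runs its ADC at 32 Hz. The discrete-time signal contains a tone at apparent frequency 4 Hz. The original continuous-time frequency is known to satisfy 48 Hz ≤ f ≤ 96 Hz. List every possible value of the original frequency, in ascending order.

60 Hz, 68 Hz, 92 Hz

Frequencies that alias to 4 Hz are k·fs ± 4 Hz for integer k ≥ 0.
k=0: 4 Hz.
k=1: 28 Hz, 36 Hz.
k=2: 60 Hz, 68 Hz.
k=3: 92 Hz, 100 Hz.
k=4: 124 Hz, 132 Hz.
Within [48 Hz, 96 Hz]: 60 Hz, 68 Hz, 92 Hz.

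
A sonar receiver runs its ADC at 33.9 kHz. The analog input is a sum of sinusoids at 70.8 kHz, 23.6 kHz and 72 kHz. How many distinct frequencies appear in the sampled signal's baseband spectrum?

3

fs/2 = 16.95 kHz.
70.8 kHz mod fs = 3 kHz.
3 kHz ≤ fs/2 = 16.95 kHz, appears at 3 kHz.
23.6 kHz > fs/2 = 16.95 kHz, folds to fs − 23.6 kHz = 10.3 kHz.
72 kHz mod fs = 4.2 kHz.
4.2 kHz ≤ fs/2 = 16.95 kHz, appears at 4.2 kHz.
Distinct values: {3 kHz, 4.2 kHz, 10.3 kHz} → 3.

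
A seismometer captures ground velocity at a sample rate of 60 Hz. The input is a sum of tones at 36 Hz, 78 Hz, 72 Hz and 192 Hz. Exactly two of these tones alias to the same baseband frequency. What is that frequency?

fs/2 = 30 Hz.
36 Hz > fs/2 = 30 Hz, folds to fs − 36 Hz = 24 Hz.
78 Hz mod fs = 18 Hz.
18 Hz ≤ fs/2 = 30 Hz, appears at 18 Hz.
72 Hz mod fs = 12 Hz.
12 Hz ≤ fs/2 = 30 Hz, appears at 12 Hz.
192 Hz mod fs = 12 Hz.
12 Hz ≤ fs/2 = 30 Hz, appears at 12 Hz.
72 Hz and 192 Hz both map to 12 Hz.

12 Hz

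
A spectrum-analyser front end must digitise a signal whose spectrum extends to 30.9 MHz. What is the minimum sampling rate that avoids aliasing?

61.8 MHz

Nyquist rate = 2 × 30.9 MHz = 61.8 MHz.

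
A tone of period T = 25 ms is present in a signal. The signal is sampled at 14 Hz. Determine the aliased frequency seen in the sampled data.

2 Hz

T = 25 ms → f = 1/T = 40 Hz.
40 Hz mod fs = 12 Hz.
12 Hz > fs/2 = 7 Hz, folds to fs − 12 Hz = 2 Hz.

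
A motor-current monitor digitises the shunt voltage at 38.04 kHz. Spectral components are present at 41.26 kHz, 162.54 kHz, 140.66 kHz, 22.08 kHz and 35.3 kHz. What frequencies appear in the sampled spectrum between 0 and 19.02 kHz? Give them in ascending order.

fs/2 = 19.02 kHz.
41.26 kHz mod fs = 3.22 kHz.
3.22 kHz ≤ fs/2 = 19.02 kHz, appears at 3.22 kHz.
162.54 kHz mod fs = 10.38 kHz.
10.38 kHz ≤ fs/2 = 19.02 kHz, appears at 10.38 kHz.
140.66 kHz mod fs = 26.54 kHz.
26.54 kHz > fs/2 = 19.02 kHz, folds to fs − 26.54 kHz = 11.5 kHz.
22.08 kHz > fs/2 = 19.02 kHz, folds to fs − 22.08 kHz = 15.96 kHz.
35.3 kHz > fs/2 = 19.02 kHz, folds to fs − 35.3 kHz = 2.74 kHz.
Distinct values: {2.74 kHz, 3.22 kHz, 10.38 kHz, 11.5 kHz, 15.96 kHz}.

2.74 kHz, 3.22 kHz, 10.38 kHz, 11.5 kHz, 15.96 kHz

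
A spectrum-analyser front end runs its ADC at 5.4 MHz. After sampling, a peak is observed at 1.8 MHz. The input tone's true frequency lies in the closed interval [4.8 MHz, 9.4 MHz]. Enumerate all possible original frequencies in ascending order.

7.2 MHz, 9 MHz

Frequencies that alias to 1.8 MHz are k·fs ± 1.8 MHz for integer k ≥ 0.
k=0: 1.8 MHz.
k=1: 3.6 MHz, 7.2 MHz.
k=2: 9 MHz, 12.6 MHz.
k=3: 14.4 MHz, 18 MHz.
Within [4.8 MHz, 9.4 MHz]: 7.2 MHz, 9 MHz.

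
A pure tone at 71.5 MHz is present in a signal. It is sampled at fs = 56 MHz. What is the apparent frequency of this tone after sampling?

15.5 MHz

71.5 MHz mod fs = 15.5 MHz.
15.5 MHz ≤ fs/2 = 28 MHz, appears at 15.5 MHz.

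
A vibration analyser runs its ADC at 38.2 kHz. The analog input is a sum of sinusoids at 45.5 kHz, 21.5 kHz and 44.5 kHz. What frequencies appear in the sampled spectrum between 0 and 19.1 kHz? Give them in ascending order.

6.3 kHz, 7.3 kHz, 16.7 kHz

fs/2 = 19.1 kHz.
45.5 kHz mod fs = 7.3 kHz.
7.3 kHz ≤ fs/2 = 19.1 kHz, appears at 7.3 kHz.
21.5 kHz > fs/2 = 19.1 kHz, folds to fs − 21.5 kHz = 16.7 kHz.
44.5 kHz mod fs = 6.3 kHz.
6.3 kHz ≤ fs/2 = 19.1 kHz, appears at 6.3 kHz.
Distinct values: {6.3 kHz, 7.3 kHz, 16.7 kHz}.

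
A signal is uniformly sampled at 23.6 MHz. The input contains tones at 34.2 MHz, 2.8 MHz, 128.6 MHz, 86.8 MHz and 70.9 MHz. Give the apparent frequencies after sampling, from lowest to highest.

0.1 MHz, 2.8 MHz, 7.6 MHz, 10.6 MHz

fs/2 = 11.8 MHz.
34.2 MHz mod fs = 10.6 MHz.
10.6 MHz ≤ fs/2 = 11.8 MHz, appears at 10.6 MHz.
2.8 MHz ≤ fs/2 = 11.8 MHz, passes unchanged.
128.6 MHz mod fs = 10.6 MHz.
10.6 MHz ≤ fs/2 = 11.8 MHz, appears at 10.6 MHz.
86.8 MHz mod fs = 16 MHz.
16 MHz > fs/2 = 11.8 MHz, folds to fs − 16 MHz = 7.6 MHz.
70.9 MHz mod fs = 0.1 MHz.
0.1 MHz ≤ fs/2 = 11.8 MHz, appears at 0.1 MHz.
Distinct values: {0.1 MHz, 2.8 MHz, 7.6 MHz, 10.6 MHz}.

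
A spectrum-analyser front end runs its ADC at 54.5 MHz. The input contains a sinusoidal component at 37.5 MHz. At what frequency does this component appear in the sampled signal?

17 MHz

37.5 MHz > fs/2 = 27.25 MHz, folds to fs − 37.5 MHz = 17 MHz.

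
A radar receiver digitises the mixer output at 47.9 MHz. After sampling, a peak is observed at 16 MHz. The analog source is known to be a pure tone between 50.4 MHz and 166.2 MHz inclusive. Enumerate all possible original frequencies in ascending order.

63.9 MHz, 79.8 MHz, 111.8 MHz, 127.7 MHz, 159.7 MHz

Frequencies that alias to 16 MHz are k·fs ± 16 MHz for integer k ≥ 0.
k=0: 16 MHz.
k=1: 31.9 MHz, 63.9 MHz.
k=2: 79.8 MHz, 111.8 MHz.
k=3: 127.7 MHz, 159.7 MHz.
k=4: 175.6 MHz, 207.6 MHz.
Within [50.4 MHz, 166.2 MHz]: 63.9 MHz, 79.8 MHz, 111.8 MHz, 127.7 MHz, 159.7 MHz.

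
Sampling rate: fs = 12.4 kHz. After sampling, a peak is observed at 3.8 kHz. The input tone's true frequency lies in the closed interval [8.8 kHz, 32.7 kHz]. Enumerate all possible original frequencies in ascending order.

Frequencies that alias to 3.8 kHz are k·fs ± 3.8 kHz for integer k ≥ 0.
k=0: 3.8 kHz.
k=1: 8.6 kHz, 16.2 kHz.
k=2: 21 kHz, 28.6 kHz.
k=3: 33.4 kHz, 41 kHz.
Within [8.8 kHz, 32.7 kHz]: 16.2 kHz, 21 kHz, 28.6 kHz.

16.2 kHz, 21 kHz, 28.6 kHz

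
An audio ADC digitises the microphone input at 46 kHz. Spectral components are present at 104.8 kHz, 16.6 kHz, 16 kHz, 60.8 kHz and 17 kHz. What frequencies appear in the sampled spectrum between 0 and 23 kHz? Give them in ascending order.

12.8 kHz, 14.8 kHz, 16 kHz, 16.6 kHz, 17 kHz

fs/2 = 23 kHz.
104.8 kHz mod fs = 12.8 kHz.
12.8 kHz ≤ fs/2 = 23 kHz, appears at 12.8 kHz.
16.6 kHz ≤ fs/2 = 23 kHz, passes unchanged.
16 kHz ≤ fs/2 = 23 kHz, passes unchanged.
60.8 kHz mod fs = 14.8 kHz.
14.8 kHz ≤ fs/2 = 23 kHz, appears at 14.8 kHz.
17 kHz ≤ fs/2 = 23 kHz, passes unchanged.
Distinct values: {12.8 kHz, 14.8 kHz, 16 kHz, 16.6 kHz, 17 kHz}.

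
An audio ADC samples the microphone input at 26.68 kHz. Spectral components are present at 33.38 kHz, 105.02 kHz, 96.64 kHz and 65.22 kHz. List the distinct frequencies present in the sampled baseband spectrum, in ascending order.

fs/2 = 13.34 kHz.
33.38 kHz mod fs = 6.7 kHz.
6.7 kHz ≤ fs/2 = 13.34 kHz, appears at 6.7 kHz.
105.02 kHz mod fs = 24.98 kHz.
24.98 kHz > fs/2 = 13.34 kHz, folds to fs − 24.98 kHz = 1.7 kHz.
96.64 kHz mod fs = 16.6 kHz.
16.6 kHz > fs/2 = 13.34 kHz, folds to fs − 16.6 kHz = 10.08 kHz.
65.22 kHz mod fs = 11.86 kHz.
11.86 kHz ≤ fs/2 = 13.34 kHz, appears at 11.86 kHz.
Distinct values: {1.7 kHz, 6.7 kHz, 10.08 kHz, 11.86 kHz}.

1.7 kHz, 6.7 kHz, 10.08 kHz, 11.86 kHz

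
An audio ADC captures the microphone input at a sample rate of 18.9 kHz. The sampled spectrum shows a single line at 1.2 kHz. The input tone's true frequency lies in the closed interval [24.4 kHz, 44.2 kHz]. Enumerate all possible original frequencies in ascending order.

36.6 kHz, 39 kHz

Frequencies that alias to 1.2 kHz are k·fs ± 1.2 kHz for integer k ≥ 0.
k=0: 1.2 kHz.
k=1: 17.7 kHz, 20.1 kHz.
k=2: 36.6 kHz, 39 kHz.
k=3: 55.5 kHz, 57.9 kHz.
Within [24.4 kHz, 44.2 kHz]: 36.6 kHz, 39 kHz.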